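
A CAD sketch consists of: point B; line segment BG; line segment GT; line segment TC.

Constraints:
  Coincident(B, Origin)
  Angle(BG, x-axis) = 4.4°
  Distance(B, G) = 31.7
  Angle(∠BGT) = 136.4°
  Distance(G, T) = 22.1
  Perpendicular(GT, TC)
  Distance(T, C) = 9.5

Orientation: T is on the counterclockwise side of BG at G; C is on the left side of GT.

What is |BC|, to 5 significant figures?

46.721

B is at the origin; BG runs at 4.4° with length 31.7, so G = 31.7·(cos 4.4°, sin 4.4°) = (31.607, 2.4320). ∠BGT = 136.4°, so GT runs at 4.4° + (180° − 136.4°) = 48.000° from the x-axis; with |GT| = 22.1, T = G + 22.1·(cos 48.000°, sin 48.000°) = (46.394, 18.855). The perpendicularity gives TC at right angles to GT; with |TC| = 9.5 on the left of GT, C = T + 9.5·(-0.74314, 0.66913) = (39.334, 25.212). Then |BC| = |C − B| = 46.721.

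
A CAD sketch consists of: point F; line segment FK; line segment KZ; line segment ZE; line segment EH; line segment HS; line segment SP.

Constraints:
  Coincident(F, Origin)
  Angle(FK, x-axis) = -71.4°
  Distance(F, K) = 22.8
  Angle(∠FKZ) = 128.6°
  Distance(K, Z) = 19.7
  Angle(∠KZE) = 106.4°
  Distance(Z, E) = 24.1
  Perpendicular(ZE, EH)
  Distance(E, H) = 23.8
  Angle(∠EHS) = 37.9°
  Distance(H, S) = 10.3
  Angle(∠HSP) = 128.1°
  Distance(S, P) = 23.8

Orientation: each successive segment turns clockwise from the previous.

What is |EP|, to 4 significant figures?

7.442

F is at the origin; FK runs at -71.4° with length 22.8, so K = (7.272, -21.61). ∠FKZ = 128.6° gives KZ at -122.8° from the x-axis; with |KZ| = 19.7, Z = (-3.399, -38.17). ∠KZE = 106.4° gives ZE at 163.6° from the x-axis; with |ZE| = 24.1, E = (-26.52, -31.36). The perpendicularity gives EH at right angles to ZE, so EH runs at 73.60°; with |EH| = 23.8, H = (-19.80, -8.532). ∠EHS = 37.9° gives HS at -68.50° from the x-axis; with |HS| = 10.3, S = (-16.02, -18.12). ∠HSP = 128.1° gives SP at -120.4° from the x-axis; with |SP| = 23.8, P = (-28.07, -38.64). Then |EP| = |P − E| = 7.442.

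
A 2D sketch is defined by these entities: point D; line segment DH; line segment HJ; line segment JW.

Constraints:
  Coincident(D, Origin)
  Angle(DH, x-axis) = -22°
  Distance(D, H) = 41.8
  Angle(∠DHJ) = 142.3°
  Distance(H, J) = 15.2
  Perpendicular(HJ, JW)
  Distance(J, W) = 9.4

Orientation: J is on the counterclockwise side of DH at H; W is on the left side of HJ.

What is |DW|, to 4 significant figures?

50.91

∠DHJ = 142.3°, so HJ runs at -22.0° + (180° − 142.3°) = 15.70° from the x-axis; with |HJ| = 15.2, J = H + 15.2·(cos 15.70°, sin 15.70°) = (53.39, -11.55). The perpendicularity gives JW at right angles to HJ; with |JW| = 9.4 on the left of HJ, W = J + 9.4·(-0.2706, 0.9627) = (50.85, -2.496). Then |DW| = |W − D| = 50.91.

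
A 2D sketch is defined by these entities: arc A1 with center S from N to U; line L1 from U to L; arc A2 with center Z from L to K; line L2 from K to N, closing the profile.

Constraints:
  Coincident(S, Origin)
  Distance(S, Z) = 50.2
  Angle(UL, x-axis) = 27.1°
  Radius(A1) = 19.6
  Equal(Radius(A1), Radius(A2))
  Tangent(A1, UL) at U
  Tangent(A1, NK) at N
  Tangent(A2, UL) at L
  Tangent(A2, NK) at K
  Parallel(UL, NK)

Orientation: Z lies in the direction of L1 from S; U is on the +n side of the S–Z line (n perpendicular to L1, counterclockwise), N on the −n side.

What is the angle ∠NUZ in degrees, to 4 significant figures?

68.67°

S is at the origin and Z lies 50.2 along u from S, so Z = 50.2·u = (44.69, 22.87). Tangency of A1 to both parallel lines with radius 19.6 puts U and N at S ± 19.6·n: U = (-8.929, 17.45), N = (8.929, -17.45). Then cos ∠NUZ = UN·UZ / (|UN||UZ|), giving 68.67°.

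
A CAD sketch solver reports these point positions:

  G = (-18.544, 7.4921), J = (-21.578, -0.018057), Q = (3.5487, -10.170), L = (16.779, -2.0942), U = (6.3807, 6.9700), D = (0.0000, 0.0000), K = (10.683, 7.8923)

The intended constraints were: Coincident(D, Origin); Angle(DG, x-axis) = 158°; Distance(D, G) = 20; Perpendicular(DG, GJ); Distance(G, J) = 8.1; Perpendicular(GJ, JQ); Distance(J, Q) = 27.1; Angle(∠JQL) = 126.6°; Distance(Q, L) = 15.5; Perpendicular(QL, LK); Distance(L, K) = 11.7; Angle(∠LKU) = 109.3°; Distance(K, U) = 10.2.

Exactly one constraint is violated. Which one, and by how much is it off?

Distance(K, U) = 10.2 — off by 5.80.

D = (0.00, 0.00) ✓; DG at 158.0° ✓; |DG| = 20.00 ✓; ∠(DG, GJ) = 90.00° ✓; |GJ| = 8.100 ✓; ∠(GJ, JQ) = 90.00° ✓; |JQ| = 27.10 ✓; ∠JQL = 126.6° ✓; |QL| = 15.50 ✓; ∠(QL, LK) = 90.00° ✓; |LK| = 11.70 ✓; ∠LKU = 109.3° ✓; |KU| = 4.400 ✗.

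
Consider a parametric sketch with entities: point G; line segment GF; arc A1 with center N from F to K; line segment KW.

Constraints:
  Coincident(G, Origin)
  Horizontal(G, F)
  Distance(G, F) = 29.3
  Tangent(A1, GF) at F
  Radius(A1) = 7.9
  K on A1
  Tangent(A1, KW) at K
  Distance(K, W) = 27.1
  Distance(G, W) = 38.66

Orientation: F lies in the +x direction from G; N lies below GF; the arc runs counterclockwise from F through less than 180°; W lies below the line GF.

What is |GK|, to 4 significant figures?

22.57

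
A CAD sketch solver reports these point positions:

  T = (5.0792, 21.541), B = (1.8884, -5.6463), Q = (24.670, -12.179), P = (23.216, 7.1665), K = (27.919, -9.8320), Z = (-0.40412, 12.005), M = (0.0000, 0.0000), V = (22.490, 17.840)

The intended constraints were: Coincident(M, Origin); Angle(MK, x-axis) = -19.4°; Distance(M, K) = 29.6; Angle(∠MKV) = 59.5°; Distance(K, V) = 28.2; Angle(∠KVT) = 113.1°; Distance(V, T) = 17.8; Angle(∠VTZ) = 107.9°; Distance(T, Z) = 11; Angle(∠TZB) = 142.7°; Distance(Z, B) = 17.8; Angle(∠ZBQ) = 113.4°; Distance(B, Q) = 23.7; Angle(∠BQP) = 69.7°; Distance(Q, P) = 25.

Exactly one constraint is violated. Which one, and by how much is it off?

Distance(Q, P) = 25 — off by 5.60.

M = (0.00, 0.00) ✓; MK at -19.40° ✓; |MK| = 29.60 ✓; ∠MKV = 59.50° ✓; |KV| = 28.20 ✓; ∠KVT = 113.1° ✓; |VT| = 17.80 ✓; ∠VTZ = 107.9° ✓; |TZ| = 11.00 ✓; ∠TZB = 142.7° ✓; |ZB| = 17.80 ✓; ∠ZBQ = 113.4° ✓; |BQ| = 23.70 ✓; ∠BQP = 69.70° ✓; |QP| = 19.40 ✗.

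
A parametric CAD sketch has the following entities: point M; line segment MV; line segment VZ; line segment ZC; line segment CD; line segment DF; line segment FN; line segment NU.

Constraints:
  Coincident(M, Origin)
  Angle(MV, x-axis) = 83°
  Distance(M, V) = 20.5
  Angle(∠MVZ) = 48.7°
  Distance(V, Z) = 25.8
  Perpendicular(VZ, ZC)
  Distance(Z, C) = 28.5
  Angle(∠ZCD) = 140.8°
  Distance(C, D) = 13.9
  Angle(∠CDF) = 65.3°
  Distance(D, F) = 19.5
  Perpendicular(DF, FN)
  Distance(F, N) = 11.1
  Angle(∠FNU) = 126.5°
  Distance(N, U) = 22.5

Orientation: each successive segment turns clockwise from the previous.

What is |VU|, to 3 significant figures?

47.1

M is at the origin; MV runs at 83.0° with length 20.5, so V = (2.50, 20.3). ∠MVZ = 48.7° gives VZ at -48.3° from the x-axis; with |VZ| = 25.8, Z = (19.7, 1.08). VZ ⟂ ZC, so ZC runs at -138°; with |ZC| = 28.5, C = (-1.62, -17.9). ∠ZCD = 140.8° gives CD at -178° from the x-axis; with |CD| = 13.9, D = (-15.5, -18.5). ∠CDF = 65.3° gives DF at 67.8° from the x-axis; with |DF| = 19.5, F = (-8.14, -0.427). The perpendicularity gives FN at right angles to DF, so FN runs at -22.2°; with |FN| = 11.1, N = (2.14, -4.62). ∠FNU = 126.5° gives NU at -75.7° from the x-axis; with |NU| = 22.5, U = (7.70, -26.4). Then |VU| = |U − V| = 47.1.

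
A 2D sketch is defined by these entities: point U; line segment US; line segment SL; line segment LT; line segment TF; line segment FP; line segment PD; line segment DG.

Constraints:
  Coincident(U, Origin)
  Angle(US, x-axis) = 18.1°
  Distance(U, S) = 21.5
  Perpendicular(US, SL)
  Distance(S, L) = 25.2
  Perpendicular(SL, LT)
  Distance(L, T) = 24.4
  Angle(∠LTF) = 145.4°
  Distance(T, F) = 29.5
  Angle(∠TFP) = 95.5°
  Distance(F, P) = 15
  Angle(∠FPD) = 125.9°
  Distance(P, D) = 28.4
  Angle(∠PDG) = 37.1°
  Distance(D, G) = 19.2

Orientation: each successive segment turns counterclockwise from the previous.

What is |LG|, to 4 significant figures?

33.56

U is at the origin; US runs at 18.1° with length 21.5, so S = (20.44, 6.680). US ⟂ SL, so SL runs at 108.1°; with |SL| = 25.2, L = (12.61, 30.63). SL ⟂ LT, so LT runs at -161.9°; with |LT| = 24.4, T = (-10.59, 23.05). ∠LTF = 145.4° gives TF at -127.3° from the x-axis; with |TF| = 29.5, F = (-28.46, -0.4144). ∠TFP = 95.5° gives FP at -42.80° from the x-axis; with |FP| = 15.0, P = (-17.46, -10.61). ∠FPD = 125.9° gives PD at 11.30° from the x-axis; with |PD| = 28.4, D = (10.39, -5.041). ∠PDG = 37.1° gives DG at 154.2° from the x-axis; with |DG| = 19.2, G = (-6.893, 3.315). Then |LG| = |G − L| = 33.56.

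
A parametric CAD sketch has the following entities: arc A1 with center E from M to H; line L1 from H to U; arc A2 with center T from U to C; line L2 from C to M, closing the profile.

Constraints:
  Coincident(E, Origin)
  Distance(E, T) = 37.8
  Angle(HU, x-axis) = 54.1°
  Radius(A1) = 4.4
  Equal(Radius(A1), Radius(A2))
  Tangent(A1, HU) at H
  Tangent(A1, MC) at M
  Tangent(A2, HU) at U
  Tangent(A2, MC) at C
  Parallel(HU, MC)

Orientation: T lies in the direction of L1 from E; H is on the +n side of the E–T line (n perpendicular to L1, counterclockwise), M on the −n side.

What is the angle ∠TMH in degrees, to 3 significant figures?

83.4°

The slot axis is L1's direction at 54.1°, so u = (cos 54.1°, sin 54.1°) = (0.586, 0.810) and n = (−sin 54.1°, cos 54.1°) = (-0.810, 0.586). E is at the origin and T lies 37.8 along u from E, so T = 37.8·u = (22.2, 30.6). Tangency of A1 to both parallel lines with radius 4.4 puts H and M at E ± 4.4·n: H = (-3.56, 2.58), M = (3.56, -2.58). Then cos ∠TMH = MT·MH / (|MT||MH|), giving 83.4°.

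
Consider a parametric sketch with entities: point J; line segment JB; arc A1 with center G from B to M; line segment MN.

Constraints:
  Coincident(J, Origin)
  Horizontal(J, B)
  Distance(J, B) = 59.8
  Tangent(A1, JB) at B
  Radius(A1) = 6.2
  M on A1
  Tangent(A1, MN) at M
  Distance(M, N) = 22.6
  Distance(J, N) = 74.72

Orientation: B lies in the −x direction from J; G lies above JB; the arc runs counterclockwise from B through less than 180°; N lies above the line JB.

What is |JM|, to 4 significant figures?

55.96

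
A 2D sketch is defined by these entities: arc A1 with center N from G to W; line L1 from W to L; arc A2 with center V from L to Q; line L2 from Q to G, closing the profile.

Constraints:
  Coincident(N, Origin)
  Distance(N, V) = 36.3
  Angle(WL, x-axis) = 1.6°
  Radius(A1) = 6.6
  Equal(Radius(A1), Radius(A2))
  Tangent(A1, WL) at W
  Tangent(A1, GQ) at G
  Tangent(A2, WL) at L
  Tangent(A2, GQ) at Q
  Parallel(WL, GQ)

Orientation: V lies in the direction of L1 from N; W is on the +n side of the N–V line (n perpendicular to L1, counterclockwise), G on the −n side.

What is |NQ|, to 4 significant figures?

36.90

The slot axis is L1's direction at 1.6°, so u = (cos 1.6°, sin 1.6°) = (0.9996, 0.02792) and n = (−sin 1.6°, cos 1.6°) = (-0.02792, 0.9996). N is at the origin and V lies 36.3 along u from N, so V = 36.3·u = (36.29, 1.014). Tangency of A1 to both parallel lines with radius 6.6 puts W and G at N ± 6.6·n: W = (-0.1843, 6.597), G = (0.1843, -6.597). Equal radii place L and Q the same way about V: L = V + 6.6·n = (36.10, 7.611), Q = V − 6.6·n = (36.47, -5.584). Then |NQ| = |Q − N| = 36.90.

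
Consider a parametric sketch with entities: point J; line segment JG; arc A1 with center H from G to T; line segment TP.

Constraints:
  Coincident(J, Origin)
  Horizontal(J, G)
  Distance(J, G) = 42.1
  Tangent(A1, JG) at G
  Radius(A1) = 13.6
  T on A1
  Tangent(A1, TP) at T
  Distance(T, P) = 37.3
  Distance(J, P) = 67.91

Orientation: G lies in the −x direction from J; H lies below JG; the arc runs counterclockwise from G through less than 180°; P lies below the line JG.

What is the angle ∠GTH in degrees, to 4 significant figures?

34.97°

Checks: ∠(HG, GJ) = 90.00° ✓; |HT| = 13.60 ✓; ∠(HT, TP) = 90.00° ✓; |TP| = 37.30 ✓; |JP| = 67.91 ✓.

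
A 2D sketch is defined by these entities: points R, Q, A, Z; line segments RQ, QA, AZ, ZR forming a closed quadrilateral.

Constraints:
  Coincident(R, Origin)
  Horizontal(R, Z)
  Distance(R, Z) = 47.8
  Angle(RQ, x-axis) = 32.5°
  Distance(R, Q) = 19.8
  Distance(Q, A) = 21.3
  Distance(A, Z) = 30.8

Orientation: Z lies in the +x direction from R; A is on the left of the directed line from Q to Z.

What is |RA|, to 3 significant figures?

40.8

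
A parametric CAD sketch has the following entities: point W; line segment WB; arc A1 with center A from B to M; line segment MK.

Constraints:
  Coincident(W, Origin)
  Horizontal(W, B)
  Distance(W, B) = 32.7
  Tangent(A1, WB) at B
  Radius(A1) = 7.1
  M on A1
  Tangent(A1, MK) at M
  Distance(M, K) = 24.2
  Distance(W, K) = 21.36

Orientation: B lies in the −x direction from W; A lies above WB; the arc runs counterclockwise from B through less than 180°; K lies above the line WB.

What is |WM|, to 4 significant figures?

27.86

Checks: |AM| = 7.100 ✓; ∠(AM, MK) = 90.00° ✓; |MK| = 24.20 ✓; |WK| = 21.36 ✓.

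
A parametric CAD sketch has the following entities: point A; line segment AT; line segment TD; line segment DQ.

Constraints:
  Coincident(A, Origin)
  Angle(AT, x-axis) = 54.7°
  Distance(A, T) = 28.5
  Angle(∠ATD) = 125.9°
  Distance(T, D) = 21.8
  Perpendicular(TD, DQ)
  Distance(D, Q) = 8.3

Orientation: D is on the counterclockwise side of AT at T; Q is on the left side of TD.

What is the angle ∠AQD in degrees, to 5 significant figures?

111.00°

A is at the origin; AT runs at 54.7° with length 28.5, so T = 28.5·(cos 54.7°, sin 54.7°) = (16.469, 23.260). ∠ATD = 125.9°, so TD runs at 54.7° + (180° − 125.9°) = 108.80° from the x-axis; with |TD| = 21.8, D = T + 21.8·(cos 108.80°, sin 108.80°) = (9.4436, 43.897). TD is perpendicular to DQ; with |DQ| = 8.3 on the left of TD, Q = D + 8.3·(-0.94665, -0.32227) = (1.5864, 41.222). Then cos ∠AQD = QA·QD / (|QA||QD|), giving 111.00°.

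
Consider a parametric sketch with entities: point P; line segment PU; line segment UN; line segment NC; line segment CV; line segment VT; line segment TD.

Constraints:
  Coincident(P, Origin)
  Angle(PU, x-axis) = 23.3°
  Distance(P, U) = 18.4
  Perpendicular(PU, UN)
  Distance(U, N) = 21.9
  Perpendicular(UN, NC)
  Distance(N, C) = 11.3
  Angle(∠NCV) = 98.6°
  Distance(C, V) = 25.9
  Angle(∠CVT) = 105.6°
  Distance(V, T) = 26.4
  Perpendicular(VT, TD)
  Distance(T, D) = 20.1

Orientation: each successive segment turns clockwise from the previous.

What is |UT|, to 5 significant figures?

17.043

P is at the origin; PU runs at 23.3° with length 18.4, so U = (16.899, 7.2780). The perpendicularity gives UN at right angles to PU, so UN runs at -66.700°; with |UN| = 21.9, N = (25.562, -12.836). UN is perpendicular to NC, so NC runs at -156.70°; with |NC| = 11.3, C = (15.183, -17.306). ∠NCV = 98.6° gives CV at 121.90° from the x-axis; with |CV| = 25.9, V = (1.4969, 4.6828). ∠CVT = 105.6° gives VT at 47.500° from the x-axis; with |VT| = 26.4, T = (19.332, 24.147). Then |UT| = |T − U| = 17.043.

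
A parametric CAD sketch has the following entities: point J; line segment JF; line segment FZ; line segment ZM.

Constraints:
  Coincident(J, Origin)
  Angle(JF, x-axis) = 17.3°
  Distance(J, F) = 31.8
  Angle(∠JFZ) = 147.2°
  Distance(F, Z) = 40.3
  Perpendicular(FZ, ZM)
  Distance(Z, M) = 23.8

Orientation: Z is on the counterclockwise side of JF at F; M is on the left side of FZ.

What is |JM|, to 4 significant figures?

67.35

J is at the origin; JF runs at 17.3° with length 31.8, so F = 31.8·(cos 17.3°, sin 17.3°) = (30.36, 9.457). ∠JFZ = 147.2°, so FZ runs at 17.3° + (180° − 147.2°) = 50.10° from the x-axis; with |FZ| = 40.3, Z = F + 40.3·(cos 50.10°, sin 50.10°) = (56.21, 40.37). FZ ⟂ ZM; with |ZM| = 23.8 on the left of FZ, M = Z + 23.8·(-0.7672, 0.6414) = (37.95, 55.64). Then |JM| = |M − J| = 67.35.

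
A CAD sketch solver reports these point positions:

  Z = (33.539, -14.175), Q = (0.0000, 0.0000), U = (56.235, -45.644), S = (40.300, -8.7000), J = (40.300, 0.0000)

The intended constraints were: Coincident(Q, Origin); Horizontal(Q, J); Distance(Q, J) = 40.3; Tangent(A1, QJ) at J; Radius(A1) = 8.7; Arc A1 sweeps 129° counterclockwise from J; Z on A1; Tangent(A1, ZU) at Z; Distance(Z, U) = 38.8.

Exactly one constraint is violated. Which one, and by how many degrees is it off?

Tangent(A1, ZU) at Z — off by 3.20°.

Q = (0.00, 0.00) ✓; Q.y = 0.00, J.y = 0.00 ✓; |QJ| = 40.30 ✓; ∠(SJ, JQ) = 90.00° ✓; |SJ| = 8.700 ✓; bearing(S→Z) − bearing(S→J) = 129.0° ✓; |SZ| = 8.700 ✓; ∠(SZ, ZU) = 93.20° ✗; |ZU| = 38.80 ✓.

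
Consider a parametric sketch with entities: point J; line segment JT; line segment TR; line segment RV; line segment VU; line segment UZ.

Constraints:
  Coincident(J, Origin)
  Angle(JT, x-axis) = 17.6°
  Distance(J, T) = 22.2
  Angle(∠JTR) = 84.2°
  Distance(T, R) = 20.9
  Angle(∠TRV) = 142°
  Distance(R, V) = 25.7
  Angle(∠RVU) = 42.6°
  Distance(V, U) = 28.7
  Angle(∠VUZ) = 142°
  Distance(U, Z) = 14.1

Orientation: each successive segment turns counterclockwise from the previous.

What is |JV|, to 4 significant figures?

39.41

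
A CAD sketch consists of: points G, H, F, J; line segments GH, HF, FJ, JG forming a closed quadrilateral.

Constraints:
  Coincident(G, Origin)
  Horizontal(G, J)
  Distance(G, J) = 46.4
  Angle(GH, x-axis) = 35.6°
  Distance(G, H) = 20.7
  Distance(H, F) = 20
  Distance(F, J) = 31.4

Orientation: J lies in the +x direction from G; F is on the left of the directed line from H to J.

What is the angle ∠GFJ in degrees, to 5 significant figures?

79.336°

Checks: |HF| = 20.00 ✓; |FJ| = 31.40 ✓.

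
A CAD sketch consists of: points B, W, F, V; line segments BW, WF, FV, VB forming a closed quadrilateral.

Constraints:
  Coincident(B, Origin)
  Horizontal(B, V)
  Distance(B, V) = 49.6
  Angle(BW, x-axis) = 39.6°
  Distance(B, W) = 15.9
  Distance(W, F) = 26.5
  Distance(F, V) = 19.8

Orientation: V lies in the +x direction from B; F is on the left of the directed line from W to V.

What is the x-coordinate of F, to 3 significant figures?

38.1

Checks: |WF| = 26.50 ✓; |FV| = 19.80 ✓.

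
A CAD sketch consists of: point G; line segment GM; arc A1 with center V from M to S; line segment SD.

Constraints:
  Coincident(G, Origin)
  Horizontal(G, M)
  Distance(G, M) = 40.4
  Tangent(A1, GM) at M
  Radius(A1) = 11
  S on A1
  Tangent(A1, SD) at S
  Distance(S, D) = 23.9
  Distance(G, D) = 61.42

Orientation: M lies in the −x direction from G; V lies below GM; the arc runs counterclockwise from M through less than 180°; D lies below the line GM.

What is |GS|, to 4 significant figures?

52.67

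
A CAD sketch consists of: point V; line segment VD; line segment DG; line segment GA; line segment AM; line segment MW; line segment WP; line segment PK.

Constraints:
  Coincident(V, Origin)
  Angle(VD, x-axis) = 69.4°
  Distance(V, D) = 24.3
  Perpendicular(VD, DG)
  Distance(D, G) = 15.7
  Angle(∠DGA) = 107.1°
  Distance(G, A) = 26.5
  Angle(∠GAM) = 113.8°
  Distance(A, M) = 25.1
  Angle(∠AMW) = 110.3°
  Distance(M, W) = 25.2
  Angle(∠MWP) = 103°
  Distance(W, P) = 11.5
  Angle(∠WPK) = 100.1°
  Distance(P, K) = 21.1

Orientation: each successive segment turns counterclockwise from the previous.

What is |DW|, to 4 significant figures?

34.44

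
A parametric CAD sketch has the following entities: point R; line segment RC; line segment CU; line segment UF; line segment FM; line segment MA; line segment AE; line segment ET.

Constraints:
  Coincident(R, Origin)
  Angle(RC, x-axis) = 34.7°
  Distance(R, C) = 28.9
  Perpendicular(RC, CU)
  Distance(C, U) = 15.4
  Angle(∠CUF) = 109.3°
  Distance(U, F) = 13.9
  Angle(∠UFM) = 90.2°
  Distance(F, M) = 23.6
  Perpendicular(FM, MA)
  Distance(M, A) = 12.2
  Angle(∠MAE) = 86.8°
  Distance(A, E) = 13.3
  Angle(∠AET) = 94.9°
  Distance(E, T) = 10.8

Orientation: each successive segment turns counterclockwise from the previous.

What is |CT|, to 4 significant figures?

18.91

R is at the origin; RC runs at 34.7° with length 28.9, so C = (23.76, 16.45). RC ⟂ CU, so CU runs at 124.7°; with |CU| = 15.4, U = (14.99, 29.11). ∠CUF = 109.3° gives UF at -164.6° from the x-axis; with |UF| = 13.9, F = (1.592, 25.42). ∠UFM = 90.2° gives FM at -74.80° from the x-axis; with |FM| = 23.6, M = (7.780, 2.648). FM is perpendicular to MA, so MA runs at 15.20°; with |MA| = 12.2, A = (19.55, 5.846). ∠MAE = 86.8° gives AE at 108.4° from the x-axis; with |AE| = 13.3, E = (15.35, 18.47). ∠AET = 94.9° gives ET at -166.5° from the x-axis; with |ET| = 10.8, T = (4.853, 15.95). Then |CT| = |T − C| = 18.91.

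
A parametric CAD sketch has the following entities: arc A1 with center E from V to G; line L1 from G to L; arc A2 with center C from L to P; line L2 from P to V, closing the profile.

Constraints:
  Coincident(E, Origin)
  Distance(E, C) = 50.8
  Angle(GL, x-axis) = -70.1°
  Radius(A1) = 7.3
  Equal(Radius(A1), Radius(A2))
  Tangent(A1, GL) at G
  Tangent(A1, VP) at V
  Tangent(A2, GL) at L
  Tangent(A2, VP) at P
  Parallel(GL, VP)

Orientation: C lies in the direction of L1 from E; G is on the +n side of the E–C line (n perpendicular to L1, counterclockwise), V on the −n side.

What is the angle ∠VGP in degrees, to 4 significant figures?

73.97°

The slot axis is L1's direction at -70.1°, so u = (cos -70.1°, sin -70.1°) = (0.3404, -0.9403) and n = (−sin -70.1°, cos -70.1°) = (0.9403, 0.3404). E is at the origin and C lies 50.8 along u from E, so C = 50.8·u = (17.29, -47.77). Tangency of A1 to both parallel lines with radius 7.3 puts G and V at E ± 7.3·n: G = (6.864, 2.485), V = (-6.864, -2.485). Equal radii place L and P the same way about C: L = C + 7.3·n = (24.16, -45.28), P = C − 7.3·n = (10.43, -50.25). Then cos ∠VGP = GV·GP / (|GV||GP|), giving 73.97°.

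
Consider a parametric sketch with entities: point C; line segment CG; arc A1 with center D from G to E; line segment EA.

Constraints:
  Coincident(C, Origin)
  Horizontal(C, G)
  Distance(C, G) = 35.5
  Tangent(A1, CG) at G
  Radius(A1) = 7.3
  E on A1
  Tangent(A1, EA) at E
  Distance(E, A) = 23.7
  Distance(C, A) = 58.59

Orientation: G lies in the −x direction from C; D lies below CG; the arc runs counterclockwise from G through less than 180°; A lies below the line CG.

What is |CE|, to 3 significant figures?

42.1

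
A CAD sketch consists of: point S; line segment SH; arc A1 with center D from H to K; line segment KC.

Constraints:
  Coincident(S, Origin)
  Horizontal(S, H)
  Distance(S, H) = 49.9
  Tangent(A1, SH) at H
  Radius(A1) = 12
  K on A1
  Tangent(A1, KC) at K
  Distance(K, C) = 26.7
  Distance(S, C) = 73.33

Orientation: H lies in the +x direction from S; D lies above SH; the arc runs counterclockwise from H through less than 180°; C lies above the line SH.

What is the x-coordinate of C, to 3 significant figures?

62.4

Checks: S = (0.00, 0.00) ✓; |DK| = 12.00 ✓; ∠(DK, KC) = 90.00° ✓; |KC| = 26.70 ✓; |SC| = 73.33 ✓.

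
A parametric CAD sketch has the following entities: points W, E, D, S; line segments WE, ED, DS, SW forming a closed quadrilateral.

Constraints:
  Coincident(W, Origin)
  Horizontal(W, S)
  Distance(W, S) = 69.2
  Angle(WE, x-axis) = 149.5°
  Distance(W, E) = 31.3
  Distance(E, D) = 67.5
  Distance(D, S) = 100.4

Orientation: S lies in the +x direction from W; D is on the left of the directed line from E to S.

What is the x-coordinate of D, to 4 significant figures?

3.645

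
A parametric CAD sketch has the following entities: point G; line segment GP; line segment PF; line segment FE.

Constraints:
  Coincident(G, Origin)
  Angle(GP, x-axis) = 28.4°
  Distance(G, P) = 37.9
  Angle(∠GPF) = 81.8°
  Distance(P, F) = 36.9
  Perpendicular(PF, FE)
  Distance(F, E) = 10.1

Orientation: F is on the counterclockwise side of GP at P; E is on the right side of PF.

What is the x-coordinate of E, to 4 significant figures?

19.45

G is at the origin; GP runs at 28.4° with length 37.9, so P = 37.9·(cos 28.4°, sin 28.4°) = (33.34, 18.03). ∠GPF = 81.8°, so PF runs at 28.4° + (180° − 81.8°) = 126.6° from the x-axis; with |PF| = 36.9, F = P + 36.9·(cos 126.6°, sin 126.6°) = (11.34, 47.65). PF is perpendicular to FE; with |FE| = 10.1 on the right of PF, E = F + 10.1·(0.8028, 0.5962) = (19.45, 53.67). So E.x = 19.45.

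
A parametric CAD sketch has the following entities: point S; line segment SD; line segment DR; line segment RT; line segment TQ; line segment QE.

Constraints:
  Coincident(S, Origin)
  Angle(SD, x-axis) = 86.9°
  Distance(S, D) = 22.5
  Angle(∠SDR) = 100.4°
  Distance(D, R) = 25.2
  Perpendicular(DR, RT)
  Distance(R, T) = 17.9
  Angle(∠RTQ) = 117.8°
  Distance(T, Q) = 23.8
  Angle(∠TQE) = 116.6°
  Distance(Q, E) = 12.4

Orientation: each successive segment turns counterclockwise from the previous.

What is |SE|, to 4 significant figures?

1.906

∠RTQ = 117.8° gives TQ at -41.30° from the x-axis; with |TQ| = 23.8, Q = (-9.586, -4.764). ∠TQE = 116.6° gives QE at 22.10° from the x-axis; with |QE| = 12.4, E = (1.903, -0.09838). Then |SE| = |E − S| = 1.906.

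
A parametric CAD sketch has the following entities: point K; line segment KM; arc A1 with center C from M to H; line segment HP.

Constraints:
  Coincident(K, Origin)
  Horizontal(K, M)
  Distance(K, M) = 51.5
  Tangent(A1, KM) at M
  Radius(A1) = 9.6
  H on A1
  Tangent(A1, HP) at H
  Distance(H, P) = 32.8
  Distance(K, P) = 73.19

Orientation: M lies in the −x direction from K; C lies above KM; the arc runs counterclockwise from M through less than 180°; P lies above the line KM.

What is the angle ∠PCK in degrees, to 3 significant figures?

114°

Checks: K.y = 0.00, M.y = 0.00 ✓; |CH| = 9.600 ✓; ∠(CH, HP) = 90.00° ✓; |HP| = 32.80 ✓; |KP| = 73.19 ✓.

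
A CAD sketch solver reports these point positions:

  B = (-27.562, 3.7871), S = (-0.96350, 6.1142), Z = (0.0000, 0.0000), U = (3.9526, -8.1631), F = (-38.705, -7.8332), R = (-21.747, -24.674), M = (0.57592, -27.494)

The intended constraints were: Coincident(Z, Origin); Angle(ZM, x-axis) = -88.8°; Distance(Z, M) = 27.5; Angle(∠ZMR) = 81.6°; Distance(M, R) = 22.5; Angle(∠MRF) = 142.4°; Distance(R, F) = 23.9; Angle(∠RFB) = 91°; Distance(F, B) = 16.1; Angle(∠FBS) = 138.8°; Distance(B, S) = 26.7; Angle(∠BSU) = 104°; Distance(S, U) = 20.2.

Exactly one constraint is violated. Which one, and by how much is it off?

Distance(S, U) = 20.2 — off by 5.10.

Z = (0.00, 0.00) ✓; ZM at -88.80° ✓; |ZM| = 27.50 ✓; ∠ZMR = 81.60° ✓; |MR| = 22.50 ✓; ∠MRF = 142.4° ✓; |RF| = 23.90 ✓; ∠RFB = 91.00° ✓; |FB| = 16.10 ✓; ∠FBS = 138.8° ✓; |BS| = 26.70 ✓; ∠BSU = 104.0° ✓; |SU| = 15.10 ✗.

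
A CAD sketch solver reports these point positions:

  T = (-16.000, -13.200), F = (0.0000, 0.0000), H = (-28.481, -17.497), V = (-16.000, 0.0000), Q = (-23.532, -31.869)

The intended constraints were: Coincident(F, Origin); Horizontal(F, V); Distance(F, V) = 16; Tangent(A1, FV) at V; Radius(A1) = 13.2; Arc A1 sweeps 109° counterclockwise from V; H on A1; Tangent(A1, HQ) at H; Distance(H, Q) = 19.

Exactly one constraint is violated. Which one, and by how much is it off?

Distance(H, Q) = 19 — off by 3.80.

F = (0.00, 0.00) ✓; F.y = 0.00, V.y = 0.00 ✓; |FV| = 16.00 ✓; ∠(TV, VF) = 90.00° ✓; |TV| = 13.20 ✓; bearing(T→H) − bearing(T→V) = 109.0° ✓; |TH| = 13.20 ✓; ∠(TH, HQ) = 90.00° ✓; |HQ| = 15.20 ✗.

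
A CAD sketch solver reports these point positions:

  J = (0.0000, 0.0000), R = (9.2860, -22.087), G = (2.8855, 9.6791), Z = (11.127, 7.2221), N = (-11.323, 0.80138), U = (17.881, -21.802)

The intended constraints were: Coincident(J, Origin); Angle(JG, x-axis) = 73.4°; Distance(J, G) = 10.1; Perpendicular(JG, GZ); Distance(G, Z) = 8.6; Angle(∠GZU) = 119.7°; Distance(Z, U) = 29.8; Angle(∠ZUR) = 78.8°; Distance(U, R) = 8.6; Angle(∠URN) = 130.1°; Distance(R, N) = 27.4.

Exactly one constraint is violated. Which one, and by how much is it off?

Distance(R, N) = 27.4 — off by 3.40.

J = (0.00, 0.00) ✓; JG at 73.40° ✓; |JG| = 10.10 ✓; ∠(JG, GZ) = 90.00° ✓; |GZ| = 8.600 ✓; ∠GZU = 119.7° ✓; |ZU| = 29.80 ✓; ∠ZUR = 78.80° ✓; |UR| = 8.600 ✓; ∠URN = 130.1° ✓; |RN| = 30.80 ✗.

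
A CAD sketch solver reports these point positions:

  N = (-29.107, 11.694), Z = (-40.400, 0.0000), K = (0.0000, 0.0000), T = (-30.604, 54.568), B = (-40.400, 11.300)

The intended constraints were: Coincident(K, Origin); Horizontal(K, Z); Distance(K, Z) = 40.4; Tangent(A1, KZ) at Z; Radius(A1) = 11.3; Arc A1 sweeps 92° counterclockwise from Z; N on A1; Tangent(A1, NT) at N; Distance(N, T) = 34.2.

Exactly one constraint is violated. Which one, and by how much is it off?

Distance(N, T) = 34.2 — off by 8.70.

K = (0.00, 0.00) ✓; K.y = 0.00, Z.y = 0.00 ✓; |KZ| = 40.40 ✓; ∠(BZ, ZK) = 90.00° ✓; |BZ| = 11.30 ✓; bearing(B→N) − bearing(B→Z) = 92.00° ✓; |BN| = 11.30 ✓; ∠(BN, NT) = 90.00° ✓; |NT| = 42.90 ✗.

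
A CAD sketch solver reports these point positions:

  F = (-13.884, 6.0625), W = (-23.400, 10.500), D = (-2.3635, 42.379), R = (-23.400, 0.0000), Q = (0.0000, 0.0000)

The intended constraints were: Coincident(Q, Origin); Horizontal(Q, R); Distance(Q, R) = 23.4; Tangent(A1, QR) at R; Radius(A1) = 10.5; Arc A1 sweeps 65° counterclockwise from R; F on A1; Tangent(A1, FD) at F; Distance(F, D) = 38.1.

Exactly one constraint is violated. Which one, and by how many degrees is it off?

Tangent(A1, FD) at F — off by 7.40°.

Q = (0.00, 0.00) ✓; Q.y = 0.00, R.y = 0.00 ✓; |QR| = 23.40 ✓; ∠(WR, RQ) = 90.00° ✓; |WR| = 10.50 ✓; bearing(W→F) − bearing(W→R) = 65.00° ✓; |WF| = 10.50 ✓; ∠(WF, FD) = 82.60° ✗; |FD| = 38.10 ✓.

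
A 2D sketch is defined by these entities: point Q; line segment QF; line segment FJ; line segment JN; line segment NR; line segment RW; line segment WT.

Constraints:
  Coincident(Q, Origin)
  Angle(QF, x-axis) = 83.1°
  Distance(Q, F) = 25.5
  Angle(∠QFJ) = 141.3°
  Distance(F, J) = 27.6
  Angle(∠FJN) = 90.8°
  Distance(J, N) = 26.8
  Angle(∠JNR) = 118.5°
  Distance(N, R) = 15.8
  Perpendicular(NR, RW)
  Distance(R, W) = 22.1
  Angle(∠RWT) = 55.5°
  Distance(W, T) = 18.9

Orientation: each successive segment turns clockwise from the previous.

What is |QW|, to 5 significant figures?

23.291

Q is at the origin; QF runs at 83.1° with length 25.5, so F = (3.0635, 25.315). ∠QFJ = 141.3° gives FJ at 44.400° from the x-axis; with |FJ| = 27.6, J = (22.783, 44.626). ∠FJN = 90.8° gives JN at -44.800° from the x-axis; with |JN| = 26.8, N = (41.799, 25.742). ∠JNR = 118.5° gives NR at -106.30° from the x-axis; with |NR| = 15.8, R = (37.365, 10.577). The perpendicularity gives RW at right angles to NR, so RW runs at 163.70°; with |RW| = 22.1, W = (16.153, 16.780). Then |QW| = |W − Q| = 23.291.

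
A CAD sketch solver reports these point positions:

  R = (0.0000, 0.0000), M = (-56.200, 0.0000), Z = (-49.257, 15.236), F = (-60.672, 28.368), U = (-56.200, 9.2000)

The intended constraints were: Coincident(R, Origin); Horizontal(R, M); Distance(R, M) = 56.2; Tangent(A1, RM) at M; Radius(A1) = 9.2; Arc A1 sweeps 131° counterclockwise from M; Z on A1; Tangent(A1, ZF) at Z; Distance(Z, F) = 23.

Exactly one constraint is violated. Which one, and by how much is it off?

Distance(Z, F) = 23 — off by 5.60.

R = (0.00, 0.00) ✓; R.y = 0.00, M.y = 0.00 ✓; |RM| = 56.20 ✓; ∠(UM, MR) = 90.00° ✓; |UM| = 9.200 ✓; bearing(U→Z) − bearing(U→M) = 131.0° ✓; |UZ| = 9.200 ✓; ∠(UZ, ZF) = 90.00° ✓; |ZF| = 17.40 ✗.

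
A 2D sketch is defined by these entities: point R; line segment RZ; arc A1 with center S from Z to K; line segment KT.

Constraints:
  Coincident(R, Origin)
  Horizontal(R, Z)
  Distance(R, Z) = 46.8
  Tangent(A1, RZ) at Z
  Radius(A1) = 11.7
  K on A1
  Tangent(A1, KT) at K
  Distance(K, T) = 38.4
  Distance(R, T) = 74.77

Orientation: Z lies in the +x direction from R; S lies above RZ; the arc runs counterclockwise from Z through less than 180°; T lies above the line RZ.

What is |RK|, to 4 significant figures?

59.84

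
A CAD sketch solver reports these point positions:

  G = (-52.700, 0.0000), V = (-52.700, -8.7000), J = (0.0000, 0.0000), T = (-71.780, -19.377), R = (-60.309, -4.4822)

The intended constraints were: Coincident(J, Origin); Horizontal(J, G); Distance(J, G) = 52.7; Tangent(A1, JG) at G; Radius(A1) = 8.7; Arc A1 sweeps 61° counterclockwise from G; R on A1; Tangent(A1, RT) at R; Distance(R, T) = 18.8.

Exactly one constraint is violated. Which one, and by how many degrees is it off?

Tangent(A1, RT) at R — off by 8.60°.

J = (0.00, 0.00) ✓; J.y = 0.00, G.y = 0.00 ✓; |JG| = 52.70 ✓; ∠(VG, GJ) = 90.00° ✓; |VG| = 8.700 ✓; bearing(V→R) − bearing(V→G) = 61.00° ✓; |VR| = 8.700 ✓; ∠(VR, RT) = 98.60° ✗; |RT| = 18.80 ✓.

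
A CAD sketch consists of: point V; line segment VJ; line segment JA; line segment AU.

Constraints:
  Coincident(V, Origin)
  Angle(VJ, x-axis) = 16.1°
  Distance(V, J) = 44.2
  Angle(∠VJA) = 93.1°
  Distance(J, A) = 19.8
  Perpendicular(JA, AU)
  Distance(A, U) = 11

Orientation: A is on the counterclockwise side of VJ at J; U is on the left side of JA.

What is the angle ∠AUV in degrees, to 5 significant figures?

146.19°

∠VJA = 93.1°, so JA runs at 16.1° + (180° − 93.1°) = 103.00° from the x-axis; with |JA| = 19.8, A = J + 19.8·(cos 103.00°, sin 103.00°) = (38.012, 31.550). JA ⟂ AU; with |AU| = 11.0 on the left of JA, U = A + 11.0·(-0.97437, -0.22495) = (27.294, 29.075). Then cos ∠AUV = UA·UV / (|UA||UV|), giving 146.19°.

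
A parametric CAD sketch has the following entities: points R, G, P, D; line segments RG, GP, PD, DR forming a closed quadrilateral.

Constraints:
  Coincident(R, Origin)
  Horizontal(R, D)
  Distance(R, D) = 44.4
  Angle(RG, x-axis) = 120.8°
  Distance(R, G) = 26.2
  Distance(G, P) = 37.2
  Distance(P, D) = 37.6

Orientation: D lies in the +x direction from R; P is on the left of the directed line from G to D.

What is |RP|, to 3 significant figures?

38.4

Checks: |GP| = 37.20 ✓; |PD| = 37.60 ✓.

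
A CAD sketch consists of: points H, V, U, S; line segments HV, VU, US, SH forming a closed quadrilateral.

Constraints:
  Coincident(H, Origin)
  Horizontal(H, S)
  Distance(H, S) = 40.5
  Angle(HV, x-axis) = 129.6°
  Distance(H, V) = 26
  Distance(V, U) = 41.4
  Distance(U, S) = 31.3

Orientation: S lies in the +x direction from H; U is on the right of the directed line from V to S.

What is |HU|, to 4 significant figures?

15.46

Checks: |VU| = 41.40 ✓; |US| = 31.30 ✓.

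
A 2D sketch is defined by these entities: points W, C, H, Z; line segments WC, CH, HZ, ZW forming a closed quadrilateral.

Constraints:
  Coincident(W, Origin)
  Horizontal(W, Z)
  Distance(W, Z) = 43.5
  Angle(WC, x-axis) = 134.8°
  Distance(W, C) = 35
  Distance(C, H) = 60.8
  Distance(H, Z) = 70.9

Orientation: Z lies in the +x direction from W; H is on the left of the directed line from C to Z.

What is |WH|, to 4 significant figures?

69.47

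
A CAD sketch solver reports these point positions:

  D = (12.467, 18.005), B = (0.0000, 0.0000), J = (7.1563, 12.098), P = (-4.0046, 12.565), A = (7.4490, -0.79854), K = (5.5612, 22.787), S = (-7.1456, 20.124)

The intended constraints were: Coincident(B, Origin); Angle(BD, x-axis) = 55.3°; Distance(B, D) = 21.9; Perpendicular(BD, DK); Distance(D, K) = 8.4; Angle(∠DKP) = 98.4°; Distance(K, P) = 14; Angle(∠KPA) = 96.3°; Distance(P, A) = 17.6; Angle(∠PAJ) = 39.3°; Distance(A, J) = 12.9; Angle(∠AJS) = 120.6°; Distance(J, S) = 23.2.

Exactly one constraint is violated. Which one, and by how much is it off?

Distance(J, S) = 23.2 — off by 6.80.

B = (0.00, 0.00) ✓; BD at 55.30° ✓; |BD| = 21.90 ✓; ∠(BD, DK) = 90.00° ✓; |DK| = 8.400 ✓; ∠DKP = 98.40° ✓; |KP| = 14.00 ✓; ∠KPA = 96.30° ✓; |PA| = 17.60 ✓; ∠PAJ = 39.30° ✓; |AJ| = 12.90 ✓; ∠AJS = 120.6° ✓; |JS| = 16.40 ✗.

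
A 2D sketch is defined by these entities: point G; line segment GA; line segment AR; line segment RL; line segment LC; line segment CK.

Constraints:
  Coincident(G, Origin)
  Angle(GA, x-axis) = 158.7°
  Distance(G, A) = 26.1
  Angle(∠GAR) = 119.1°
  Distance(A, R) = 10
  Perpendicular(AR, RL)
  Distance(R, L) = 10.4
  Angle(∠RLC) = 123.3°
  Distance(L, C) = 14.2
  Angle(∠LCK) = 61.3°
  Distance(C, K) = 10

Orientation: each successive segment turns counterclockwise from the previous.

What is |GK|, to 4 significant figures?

17.69

∠RLC = 123.3° gives LC at 6.300° from the x-axis; with |LC| = 14.2, C = (-11.28, -3.348). ∠LCK = 61.3° gives CK at 125.0° from the x-axis; with |CK| = 10.0, K = (-17.01, 4.843). Then |GK| = |K − G| = 17.69.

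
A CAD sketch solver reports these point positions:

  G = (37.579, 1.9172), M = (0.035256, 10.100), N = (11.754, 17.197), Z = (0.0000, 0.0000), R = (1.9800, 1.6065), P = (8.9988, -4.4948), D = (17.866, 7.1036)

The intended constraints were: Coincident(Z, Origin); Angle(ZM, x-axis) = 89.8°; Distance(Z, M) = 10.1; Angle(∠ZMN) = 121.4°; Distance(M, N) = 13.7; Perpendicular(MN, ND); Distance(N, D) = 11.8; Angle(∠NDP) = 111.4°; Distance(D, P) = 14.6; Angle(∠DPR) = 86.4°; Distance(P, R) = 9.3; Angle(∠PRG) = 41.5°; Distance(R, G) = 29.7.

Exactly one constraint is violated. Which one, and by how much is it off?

Distance(R, G) = 29.7 — off by 5.90.

Z = (0.00, 0.00) ✓; ZM at 89.80° ✓; |ZM| = 10.10 ✓; ∠ZMN = 121.4° ✓; |MN| = 13.70 ✓; ∠(MN, ND) = 90.00° ✓; |ND| = 11.80 ✓; ∠NDP = 111.4° ✓; |DP| = 14.60 ✓; ∠DPR = 86.40° ✓; |PR| = 9.300 ✓; ∠PRG = 41.50° ✓; |RG| = 35.60 ✗.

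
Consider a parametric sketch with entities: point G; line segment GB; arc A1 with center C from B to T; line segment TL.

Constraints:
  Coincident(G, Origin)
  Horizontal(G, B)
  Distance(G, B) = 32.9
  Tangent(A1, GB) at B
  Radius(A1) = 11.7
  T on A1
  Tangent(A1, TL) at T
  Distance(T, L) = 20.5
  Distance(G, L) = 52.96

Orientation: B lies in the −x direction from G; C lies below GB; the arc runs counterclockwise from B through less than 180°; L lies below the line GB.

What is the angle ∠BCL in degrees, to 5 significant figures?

160.98°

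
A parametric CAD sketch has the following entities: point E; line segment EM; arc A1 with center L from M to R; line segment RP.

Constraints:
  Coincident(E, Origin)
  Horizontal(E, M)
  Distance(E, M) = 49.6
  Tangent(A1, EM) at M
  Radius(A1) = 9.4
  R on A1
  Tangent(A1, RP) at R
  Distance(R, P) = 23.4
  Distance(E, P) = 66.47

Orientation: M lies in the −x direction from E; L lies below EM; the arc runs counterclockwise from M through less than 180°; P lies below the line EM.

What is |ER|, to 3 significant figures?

59.8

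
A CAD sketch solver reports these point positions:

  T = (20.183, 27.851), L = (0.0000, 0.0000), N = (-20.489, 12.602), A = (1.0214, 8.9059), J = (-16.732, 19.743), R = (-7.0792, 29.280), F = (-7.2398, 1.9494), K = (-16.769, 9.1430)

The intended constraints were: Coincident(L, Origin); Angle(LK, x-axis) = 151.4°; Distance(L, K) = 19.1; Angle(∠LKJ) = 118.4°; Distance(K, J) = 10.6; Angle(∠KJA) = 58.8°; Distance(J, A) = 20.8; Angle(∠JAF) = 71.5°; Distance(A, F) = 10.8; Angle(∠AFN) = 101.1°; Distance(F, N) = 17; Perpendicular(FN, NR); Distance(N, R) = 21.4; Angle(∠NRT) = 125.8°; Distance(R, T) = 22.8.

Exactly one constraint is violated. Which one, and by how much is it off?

Distance(R, T) = 22.8 — off by 4.50.

L = (0.00, 0.00) ✓; LK at 151.4° ✓; |LK| = 19.10 ✓; ∠LKJ = 118.4° ✓; |KJ| = 10.60 ✓; ∠KJA = 58.80° ✓; |JA| = 20.80 ✓; ∠JAF = 71.50° ✓; |AF| = 10.80 ✓; ∠AFN = 101.1° ✓; |FN| = 17.00 ✓; ∠(FN, NR) = 90.00° ✓; |NR| = 21.40 ✓; ∠NRT = 125.8° ✓; |RT| = 27.30 ✗.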